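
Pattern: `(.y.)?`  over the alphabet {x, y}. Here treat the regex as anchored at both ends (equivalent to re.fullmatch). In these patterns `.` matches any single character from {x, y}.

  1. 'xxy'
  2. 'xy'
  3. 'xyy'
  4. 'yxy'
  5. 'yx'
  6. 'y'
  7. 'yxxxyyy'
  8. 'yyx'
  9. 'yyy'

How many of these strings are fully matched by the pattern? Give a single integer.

3

1. 'xxy' → no match
2. 'xy' → no match
3. 'xyy' → match
4. 'yxy' → no match
5. 'yx' → no match
6. 'y' → no match
7. 'yxxxyyy' → no match
8. 'yyx' → match
9. 'yyy' → match
Total matched: 3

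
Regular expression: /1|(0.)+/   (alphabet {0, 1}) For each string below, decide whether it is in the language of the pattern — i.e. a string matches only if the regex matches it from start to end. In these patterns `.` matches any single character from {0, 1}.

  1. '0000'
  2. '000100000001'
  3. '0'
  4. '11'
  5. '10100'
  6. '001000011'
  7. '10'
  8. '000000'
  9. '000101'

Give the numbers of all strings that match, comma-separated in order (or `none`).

1, 2, 8, 9

1 → match
2 → match
3 → no match
4 → no match
5 → no match
6 → no match
7 → no match
8 → match
9 → match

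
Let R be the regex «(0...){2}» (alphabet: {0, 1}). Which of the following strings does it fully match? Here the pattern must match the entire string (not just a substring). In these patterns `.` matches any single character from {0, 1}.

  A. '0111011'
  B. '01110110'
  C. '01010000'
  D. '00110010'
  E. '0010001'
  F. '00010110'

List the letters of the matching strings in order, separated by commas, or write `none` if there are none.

B, C, D, F

A → no match
B → match
C → match
D → match
E → no match
F → match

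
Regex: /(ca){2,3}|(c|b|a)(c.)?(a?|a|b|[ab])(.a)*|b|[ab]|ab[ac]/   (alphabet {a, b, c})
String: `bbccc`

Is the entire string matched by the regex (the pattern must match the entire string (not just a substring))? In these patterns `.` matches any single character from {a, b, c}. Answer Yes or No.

No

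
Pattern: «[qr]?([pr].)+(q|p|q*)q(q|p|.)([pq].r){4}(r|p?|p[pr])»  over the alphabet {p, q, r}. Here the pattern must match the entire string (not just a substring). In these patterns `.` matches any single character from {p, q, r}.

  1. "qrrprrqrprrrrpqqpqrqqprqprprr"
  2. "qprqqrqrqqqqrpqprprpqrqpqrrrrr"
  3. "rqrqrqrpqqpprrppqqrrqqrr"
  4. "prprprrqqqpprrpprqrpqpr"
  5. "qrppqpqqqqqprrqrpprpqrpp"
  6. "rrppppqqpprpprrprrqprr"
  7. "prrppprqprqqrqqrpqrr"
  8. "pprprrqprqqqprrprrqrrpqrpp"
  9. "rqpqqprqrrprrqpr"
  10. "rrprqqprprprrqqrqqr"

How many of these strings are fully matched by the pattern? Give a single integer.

0

1 → no match
2 → no match
3 → no match
4 → no match
5 → no match
6 → no match
7 → no match
8 → no match
9 → no match
10 → no match
Total matched: 0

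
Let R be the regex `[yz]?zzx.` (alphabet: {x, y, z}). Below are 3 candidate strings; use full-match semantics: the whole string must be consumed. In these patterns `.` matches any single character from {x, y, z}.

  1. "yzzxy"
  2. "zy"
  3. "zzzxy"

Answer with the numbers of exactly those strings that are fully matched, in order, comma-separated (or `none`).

1, 3

1 → match
2 → no match
3 → match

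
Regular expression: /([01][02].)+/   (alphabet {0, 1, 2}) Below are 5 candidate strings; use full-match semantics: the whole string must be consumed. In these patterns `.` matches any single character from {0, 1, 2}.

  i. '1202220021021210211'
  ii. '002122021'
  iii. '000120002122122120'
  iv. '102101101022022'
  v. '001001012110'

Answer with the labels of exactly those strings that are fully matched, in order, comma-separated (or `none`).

i → no match
ii → match
iii → match
iv → match
v → no match

ii, iii, iv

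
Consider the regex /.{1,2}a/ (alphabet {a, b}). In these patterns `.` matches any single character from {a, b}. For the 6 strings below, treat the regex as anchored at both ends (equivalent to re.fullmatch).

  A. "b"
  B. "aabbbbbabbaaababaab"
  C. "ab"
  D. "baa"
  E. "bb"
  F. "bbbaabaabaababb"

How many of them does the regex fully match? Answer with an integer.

1

A. "b" → no match — must end with "a"
B → no match — must end with "a"
C. "ab" → no match — must end with "a"
D. "baa" → match
E. "bb" → no match — must end with "a"
F → no match — must end with "a"
Total matched: 1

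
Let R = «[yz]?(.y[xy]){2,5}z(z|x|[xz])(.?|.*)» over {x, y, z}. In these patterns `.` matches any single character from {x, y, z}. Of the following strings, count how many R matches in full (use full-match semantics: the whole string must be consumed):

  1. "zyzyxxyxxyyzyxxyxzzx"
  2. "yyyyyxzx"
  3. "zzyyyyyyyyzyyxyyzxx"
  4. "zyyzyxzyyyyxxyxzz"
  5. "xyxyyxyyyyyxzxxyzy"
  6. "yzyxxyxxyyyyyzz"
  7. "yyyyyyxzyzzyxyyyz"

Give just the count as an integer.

5

1 → no match
2. "yyyyyxzx" → match
3 → match
4 → match
5 → match
6 → match
7 → no match
Total matched: 5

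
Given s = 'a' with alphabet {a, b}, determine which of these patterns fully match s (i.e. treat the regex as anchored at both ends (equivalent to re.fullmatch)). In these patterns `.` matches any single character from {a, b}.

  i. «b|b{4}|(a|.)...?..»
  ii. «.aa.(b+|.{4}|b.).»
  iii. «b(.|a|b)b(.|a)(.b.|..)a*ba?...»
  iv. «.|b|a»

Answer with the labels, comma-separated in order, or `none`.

i → no match
ii → no match
iii → no match — must start with 'b'
iv → match

iv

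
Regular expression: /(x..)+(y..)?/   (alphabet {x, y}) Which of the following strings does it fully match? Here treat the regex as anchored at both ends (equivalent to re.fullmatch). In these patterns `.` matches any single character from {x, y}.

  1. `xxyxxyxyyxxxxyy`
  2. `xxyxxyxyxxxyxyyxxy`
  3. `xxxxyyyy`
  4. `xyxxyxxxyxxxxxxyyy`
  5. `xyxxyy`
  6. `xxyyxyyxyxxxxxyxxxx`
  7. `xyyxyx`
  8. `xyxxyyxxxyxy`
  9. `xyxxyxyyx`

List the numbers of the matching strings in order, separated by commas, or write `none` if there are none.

1, 2, 4, 5, 7, 8, 9

1 → match
2 → match
3 → no match
4 → match
5 → match
6 → no match
7 → match
8 → match
9 → match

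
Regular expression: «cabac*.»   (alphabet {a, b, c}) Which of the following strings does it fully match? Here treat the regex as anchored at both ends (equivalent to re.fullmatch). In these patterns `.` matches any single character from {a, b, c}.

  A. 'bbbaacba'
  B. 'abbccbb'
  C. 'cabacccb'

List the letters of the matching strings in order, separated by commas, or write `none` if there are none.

A → no match — must start with 'caba'
B → no match — must start with 'caba'
C → match

C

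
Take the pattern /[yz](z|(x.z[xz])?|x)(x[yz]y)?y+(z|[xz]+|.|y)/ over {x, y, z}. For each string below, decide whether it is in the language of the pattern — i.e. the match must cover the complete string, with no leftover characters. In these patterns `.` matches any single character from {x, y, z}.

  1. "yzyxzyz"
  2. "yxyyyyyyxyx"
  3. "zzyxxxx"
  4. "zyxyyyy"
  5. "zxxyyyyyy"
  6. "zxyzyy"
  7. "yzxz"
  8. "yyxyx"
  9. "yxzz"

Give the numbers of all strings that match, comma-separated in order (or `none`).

3, 5

1 → no match
2 → no match
3 → match
4 → no match
5 → match
6 → no match
7 → no match
8 → no match
9 → no match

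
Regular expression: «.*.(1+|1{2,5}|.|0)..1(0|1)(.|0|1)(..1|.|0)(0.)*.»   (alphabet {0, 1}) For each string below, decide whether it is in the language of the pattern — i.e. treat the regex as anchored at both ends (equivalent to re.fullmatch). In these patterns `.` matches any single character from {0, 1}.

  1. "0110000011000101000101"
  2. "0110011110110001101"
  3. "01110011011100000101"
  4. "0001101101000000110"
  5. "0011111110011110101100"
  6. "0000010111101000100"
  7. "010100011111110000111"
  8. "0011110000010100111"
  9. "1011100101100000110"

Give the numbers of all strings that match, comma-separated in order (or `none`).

none

1 → no match
2 → no match
3 → no match
4 → no match
5 → no match
6 → no match
7 → no match
8 → no match
9 → no match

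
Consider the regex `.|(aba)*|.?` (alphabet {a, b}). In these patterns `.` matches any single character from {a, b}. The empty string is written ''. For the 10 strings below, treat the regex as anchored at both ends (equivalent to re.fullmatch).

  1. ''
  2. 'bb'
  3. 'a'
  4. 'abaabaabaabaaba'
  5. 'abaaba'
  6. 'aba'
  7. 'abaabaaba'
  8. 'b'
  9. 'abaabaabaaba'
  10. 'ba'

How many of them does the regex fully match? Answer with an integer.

1. '' → match
2. 'bb' → no match
3. 'a' → match
4 → match
5. 'abaaba' → match
6. 'aba' → match
7. 'abaabaaba' → match
8. 'b' → match
9. 'abaabaabaaba' → match
10. 'ba' → no match
Total matched: 8

8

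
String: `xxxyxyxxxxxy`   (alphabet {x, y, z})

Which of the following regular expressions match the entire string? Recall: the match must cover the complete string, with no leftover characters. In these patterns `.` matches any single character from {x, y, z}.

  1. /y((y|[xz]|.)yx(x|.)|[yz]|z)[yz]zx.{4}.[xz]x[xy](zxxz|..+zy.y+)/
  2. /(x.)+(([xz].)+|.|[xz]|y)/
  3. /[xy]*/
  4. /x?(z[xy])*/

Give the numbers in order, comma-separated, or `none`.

1 → no match — must start with `y`
2 → match
3 → match
4 → no match

2, 3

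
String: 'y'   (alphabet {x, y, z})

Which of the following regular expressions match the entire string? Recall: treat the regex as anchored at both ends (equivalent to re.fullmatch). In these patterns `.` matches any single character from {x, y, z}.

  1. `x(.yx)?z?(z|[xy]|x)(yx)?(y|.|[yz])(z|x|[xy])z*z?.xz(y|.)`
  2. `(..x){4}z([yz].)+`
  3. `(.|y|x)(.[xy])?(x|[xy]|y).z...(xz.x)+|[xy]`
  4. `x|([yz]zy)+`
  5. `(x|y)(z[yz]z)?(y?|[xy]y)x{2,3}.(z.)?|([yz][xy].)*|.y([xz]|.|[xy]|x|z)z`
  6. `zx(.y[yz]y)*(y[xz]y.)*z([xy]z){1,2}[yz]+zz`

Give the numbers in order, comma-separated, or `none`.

3

1 → no match — must start with 'x'
2 → no match
3 → match
4 → no match
5 → no match
6 → no match — must start with 'zx'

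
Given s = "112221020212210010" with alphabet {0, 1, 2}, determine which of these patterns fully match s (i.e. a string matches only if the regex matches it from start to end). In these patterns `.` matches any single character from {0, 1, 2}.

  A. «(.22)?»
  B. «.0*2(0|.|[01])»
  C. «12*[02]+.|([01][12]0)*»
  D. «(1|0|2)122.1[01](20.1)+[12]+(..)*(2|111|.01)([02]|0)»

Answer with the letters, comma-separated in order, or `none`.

D

A → no match
B → no match
C → no match
D → match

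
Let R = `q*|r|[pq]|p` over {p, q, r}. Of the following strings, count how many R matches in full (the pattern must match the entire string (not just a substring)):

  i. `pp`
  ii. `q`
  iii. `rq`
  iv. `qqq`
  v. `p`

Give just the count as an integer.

i → no match
ii → match
iii → no match
iv → match
v → match
Total matched: 3

3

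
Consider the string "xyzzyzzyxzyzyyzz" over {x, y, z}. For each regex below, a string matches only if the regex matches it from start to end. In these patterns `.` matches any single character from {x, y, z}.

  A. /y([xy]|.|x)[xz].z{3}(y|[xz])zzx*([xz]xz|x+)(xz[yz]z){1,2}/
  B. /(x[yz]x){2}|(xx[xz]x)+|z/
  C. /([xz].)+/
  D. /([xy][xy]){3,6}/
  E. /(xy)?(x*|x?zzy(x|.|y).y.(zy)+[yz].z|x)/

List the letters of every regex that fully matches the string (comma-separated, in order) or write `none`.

E

A → no match — must start with "y"
B → no match
C → no match
D → no match
E → match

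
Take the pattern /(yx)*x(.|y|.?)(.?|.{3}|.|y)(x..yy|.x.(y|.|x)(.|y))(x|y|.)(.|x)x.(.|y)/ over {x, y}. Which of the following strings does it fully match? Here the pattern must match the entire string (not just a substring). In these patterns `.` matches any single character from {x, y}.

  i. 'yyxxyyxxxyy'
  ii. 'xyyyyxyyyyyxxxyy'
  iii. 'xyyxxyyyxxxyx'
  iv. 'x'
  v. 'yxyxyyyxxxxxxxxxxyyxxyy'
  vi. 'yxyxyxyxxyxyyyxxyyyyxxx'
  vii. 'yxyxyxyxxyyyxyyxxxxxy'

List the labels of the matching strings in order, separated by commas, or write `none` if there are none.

i → no match
ii → no match
iii → match
iv → no match
v → no match
vi → match
vii → match

iii, vi, vii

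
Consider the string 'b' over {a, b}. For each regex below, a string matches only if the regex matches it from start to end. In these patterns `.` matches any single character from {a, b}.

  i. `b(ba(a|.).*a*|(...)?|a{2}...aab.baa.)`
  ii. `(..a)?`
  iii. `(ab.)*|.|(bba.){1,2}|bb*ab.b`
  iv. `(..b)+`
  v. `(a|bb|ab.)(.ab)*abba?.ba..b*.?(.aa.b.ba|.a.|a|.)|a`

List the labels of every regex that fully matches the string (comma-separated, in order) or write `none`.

i → match
ii → no match
iii → match
iv → no match
v → no match

i, iii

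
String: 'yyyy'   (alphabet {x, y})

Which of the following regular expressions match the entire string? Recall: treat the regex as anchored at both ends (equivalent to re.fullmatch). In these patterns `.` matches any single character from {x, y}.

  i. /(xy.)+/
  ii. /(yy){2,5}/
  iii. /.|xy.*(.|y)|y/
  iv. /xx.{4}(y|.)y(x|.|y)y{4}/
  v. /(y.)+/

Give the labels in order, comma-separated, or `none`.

i → no match — must start with 'xy'
ii → match
iii → no match
iv → no match — must start with 'xx'
v → match

ii, v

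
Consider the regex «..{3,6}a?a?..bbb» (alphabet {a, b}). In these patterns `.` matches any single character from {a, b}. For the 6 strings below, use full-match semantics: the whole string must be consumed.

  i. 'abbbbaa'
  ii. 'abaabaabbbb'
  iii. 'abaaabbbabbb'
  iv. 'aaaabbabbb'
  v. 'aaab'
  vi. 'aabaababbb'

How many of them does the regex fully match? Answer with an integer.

i. 'abbbbaa' → no match — must end with 'bbb'
ii. 'abaabaabbbb' → match
iii. 'abaaabbbabbb' → match
iv. 'aaaabbabbb' → match
v. 'aaab' → no match — must end with 'bbb'
vi. 'aabaababbb' → match
Total matched: 4

4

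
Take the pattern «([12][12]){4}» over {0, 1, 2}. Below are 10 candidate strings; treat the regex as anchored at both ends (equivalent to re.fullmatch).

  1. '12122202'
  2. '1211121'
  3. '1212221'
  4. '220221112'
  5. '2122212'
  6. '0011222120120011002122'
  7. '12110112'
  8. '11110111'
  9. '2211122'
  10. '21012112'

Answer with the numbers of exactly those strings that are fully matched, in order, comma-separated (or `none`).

none

1 → no match
2 → no match
3 → no match
4 → no match
5 → no match
6 → no match
7 → no match
8 → no match
9 → no match
10 → no match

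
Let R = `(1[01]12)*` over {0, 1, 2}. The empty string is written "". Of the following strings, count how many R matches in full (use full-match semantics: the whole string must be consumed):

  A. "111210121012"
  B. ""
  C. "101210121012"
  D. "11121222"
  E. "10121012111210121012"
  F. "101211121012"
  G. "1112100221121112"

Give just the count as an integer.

A → match
B → match
C → match
D → no match
E → match
F → match
G → no match
Total matched: 5

5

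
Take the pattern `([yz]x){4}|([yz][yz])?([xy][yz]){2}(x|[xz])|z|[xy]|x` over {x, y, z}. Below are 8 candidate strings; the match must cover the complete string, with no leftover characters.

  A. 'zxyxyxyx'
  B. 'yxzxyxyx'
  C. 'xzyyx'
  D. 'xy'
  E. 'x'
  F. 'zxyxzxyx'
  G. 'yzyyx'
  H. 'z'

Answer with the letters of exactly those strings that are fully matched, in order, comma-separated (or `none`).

A, B, C, E, F, G, H

A. 'zxyxyxyx' → match
B. 'yxzxyxyx' → match
C. 'xzyyx' → match
D. 'xy' → no match
E. 'x' → match
F. 'zxyxzxyx' → match
G. 'yzyyx' → match
H. 'z' → match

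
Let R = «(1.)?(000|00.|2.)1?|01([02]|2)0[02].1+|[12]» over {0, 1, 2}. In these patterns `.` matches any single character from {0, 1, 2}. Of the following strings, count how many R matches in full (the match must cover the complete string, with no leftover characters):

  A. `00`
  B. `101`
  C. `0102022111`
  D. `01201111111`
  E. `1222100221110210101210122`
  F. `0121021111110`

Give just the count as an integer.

A → no match
B → no match
C → no match
D → no match
E → no match
F → no match
Total matched: 0

0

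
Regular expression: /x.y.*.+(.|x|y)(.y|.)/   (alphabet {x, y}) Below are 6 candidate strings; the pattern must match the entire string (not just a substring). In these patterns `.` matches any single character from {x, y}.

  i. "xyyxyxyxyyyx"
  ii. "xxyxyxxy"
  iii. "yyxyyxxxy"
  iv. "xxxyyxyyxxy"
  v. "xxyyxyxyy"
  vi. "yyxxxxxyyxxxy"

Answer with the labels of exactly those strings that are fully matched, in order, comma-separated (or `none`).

i, ii, v

i → match
ii → match
iii → no match — must start with "x"
iv → no match
v → match
vi → no match — must start with "x"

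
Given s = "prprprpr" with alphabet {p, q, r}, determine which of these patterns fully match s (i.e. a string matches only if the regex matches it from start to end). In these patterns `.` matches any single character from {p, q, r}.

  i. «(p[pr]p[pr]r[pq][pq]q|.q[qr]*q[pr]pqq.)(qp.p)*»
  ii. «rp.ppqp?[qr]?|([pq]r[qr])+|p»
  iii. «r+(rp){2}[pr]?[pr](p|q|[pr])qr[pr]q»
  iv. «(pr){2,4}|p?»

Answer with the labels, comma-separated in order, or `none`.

iv

i → no match
ii → no match
iii → no match — must start with "r"
iv → match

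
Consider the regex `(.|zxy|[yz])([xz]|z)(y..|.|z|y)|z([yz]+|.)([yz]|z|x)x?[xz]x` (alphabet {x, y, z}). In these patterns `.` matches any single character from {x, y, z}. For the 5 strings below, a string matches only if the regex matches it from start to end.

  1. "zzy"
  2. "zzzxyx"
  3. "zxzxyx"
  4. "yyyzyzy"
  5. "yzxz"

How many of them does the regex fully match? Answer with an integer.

1

1 → match
2 → no match
3 → no match
4 → no match
5 → no match
Total matched: 1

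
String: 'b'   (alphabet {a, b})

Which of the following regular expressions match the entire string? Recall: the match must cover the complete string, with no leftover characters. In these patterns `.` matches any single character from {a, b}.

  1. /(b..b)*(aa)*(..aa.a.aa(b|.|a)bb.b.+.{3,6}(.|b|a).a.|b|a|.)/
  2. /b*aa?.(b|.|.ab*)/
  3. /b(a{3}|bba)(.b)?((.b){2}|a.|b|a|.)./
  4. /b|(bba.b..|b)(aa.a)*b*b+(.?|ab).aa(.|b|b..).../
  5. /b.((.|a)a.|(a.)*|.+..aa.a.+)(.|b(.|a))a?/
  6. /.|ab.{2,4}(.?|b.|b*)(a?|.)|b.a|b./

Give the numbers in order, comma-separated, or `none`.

1, 4, 6

1 → match
2 → no match
3 → no match
4 → match
5 → no match
6 → match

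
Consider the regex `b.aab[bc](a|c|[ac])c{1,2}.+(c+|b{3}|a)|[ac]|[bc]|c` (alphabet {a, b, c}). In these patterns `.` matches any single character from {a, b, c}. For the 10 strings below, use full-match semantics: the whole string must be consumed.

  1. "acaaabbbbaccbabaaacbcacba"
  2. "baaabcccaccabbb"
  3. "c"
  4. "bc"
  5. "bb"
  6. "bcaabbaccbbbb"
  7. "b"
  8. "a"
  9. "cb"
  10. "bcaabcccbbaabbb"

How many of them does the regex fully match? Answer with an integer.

1 → no match
2 → match
3 → match
4 → no match
5 → no match
6 → match
7 → match
8 → match
9 → no match
10 → match
Total matched: 6

6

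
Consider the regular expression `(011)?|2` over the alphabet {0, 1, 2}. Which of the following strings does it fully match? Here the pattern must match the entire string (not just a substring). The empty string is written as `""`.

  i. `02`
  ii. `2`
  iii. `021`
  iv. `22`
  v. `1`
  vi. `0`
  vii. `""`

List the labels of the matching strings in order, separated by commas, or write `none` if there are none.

ii, vii

i → no match
ii → match
iii → no match
iv → no match
v → no match
vi → no match
vii → match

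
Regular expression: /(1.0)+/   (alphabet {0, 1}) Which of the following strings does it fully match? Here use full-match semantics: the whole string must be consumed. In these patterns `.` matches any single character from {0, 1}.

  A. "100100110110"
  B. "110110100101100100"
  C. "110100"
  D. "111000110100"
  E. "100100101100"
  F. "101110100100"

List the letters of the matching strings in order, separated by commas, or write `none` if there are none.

A, C

A → match
B → no match
C → match
D → no match
E → no match
F → no match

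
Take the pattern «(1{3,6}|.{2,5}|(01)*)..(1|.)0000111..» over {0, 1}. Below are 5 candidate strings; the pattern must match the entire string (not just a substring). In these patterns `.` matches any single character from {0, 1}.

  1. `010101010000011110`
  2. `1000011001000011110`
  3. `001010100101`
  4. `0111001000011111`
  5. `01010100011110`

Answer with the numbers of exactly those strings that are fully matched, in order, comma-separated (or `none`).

1 → match
2 → no match
3 → no match
4 → match
5 → no match

1, 4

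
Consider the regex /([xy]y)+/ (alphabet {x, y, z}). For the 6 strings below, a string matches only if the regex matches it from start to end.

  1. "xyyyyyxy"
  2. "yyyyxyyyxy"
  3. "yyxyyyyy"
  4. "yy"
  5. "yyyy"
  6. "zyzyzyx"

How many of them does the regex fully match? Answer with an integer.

5

1 → match
2 → match
3 → match
4 → match
5 → match
6 → no match — must end with "y"
Total matched: 5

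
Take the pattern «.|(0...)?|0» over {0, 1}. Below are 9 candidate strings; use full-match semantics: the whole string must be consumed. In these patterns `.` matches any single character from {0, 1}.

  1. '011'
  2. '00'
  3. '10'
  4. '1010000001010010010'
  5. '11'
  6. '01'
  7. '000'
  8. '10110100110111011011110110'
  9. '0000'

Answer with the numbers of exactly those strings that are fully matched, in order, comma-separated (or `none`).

1 → no match
2 → no match
3 → no match
4 → no match
5 → no match
6 → no match
7 → no match
8 → no match
9 → match

9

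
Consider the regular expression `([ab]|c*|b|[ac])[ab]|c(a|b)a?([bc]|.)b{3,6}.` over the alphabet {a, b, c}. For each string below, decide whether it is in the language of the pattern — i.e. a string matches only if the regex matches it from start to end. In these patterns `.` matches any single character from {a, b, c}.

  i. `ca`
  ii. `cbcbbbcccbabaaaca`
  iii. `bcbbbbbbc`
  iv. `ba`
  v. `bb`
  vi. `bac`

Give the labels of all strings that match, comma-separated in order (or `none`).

i → match
ii → no match
iii → no match
iv → match
v → match
vi → no match

i, iv, v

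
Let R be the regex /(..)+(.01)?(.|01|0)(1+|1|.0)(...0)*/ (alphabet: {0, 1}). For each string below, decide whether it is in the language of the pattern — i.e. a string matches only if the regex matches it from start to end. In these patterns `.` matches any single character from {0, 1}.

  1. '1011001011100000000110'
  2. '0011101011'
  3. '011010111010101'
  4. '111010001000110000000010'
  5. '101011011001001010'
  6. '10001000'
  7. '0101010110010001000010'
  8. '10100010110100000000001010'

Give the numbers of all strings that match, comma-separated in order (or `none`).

1, 2, 3, 4, 5, 6, 7, 8

1 → match
2 → match
3 → match
4 → match
5 → match
6 → match
7 → match
8 → match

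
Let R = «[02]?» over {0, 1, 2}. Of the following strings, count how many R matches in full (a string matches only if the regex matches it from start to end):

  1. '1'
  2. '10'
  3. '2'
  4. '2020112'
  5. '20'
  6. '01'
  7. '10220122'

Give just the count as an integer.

1

1 → no match
2 → no match
3 → match
4 → no match
5 → no match
6 → no match
7 → no match
Total matched: 1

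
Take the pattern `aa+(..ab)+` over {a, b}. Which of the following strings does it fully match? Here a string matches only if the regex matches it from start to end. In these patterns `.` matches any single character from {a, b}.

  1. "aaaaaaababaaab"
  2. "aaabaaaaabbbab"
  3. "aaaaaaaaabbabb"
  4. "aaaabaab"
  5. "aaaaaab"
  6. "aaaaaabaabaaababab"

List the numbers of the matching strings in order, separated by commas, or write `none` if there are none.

1 → match
2 → no match
3 → no match — must end with "ab"
4 → match
5 → match
6 → match

1, 4, 5, 6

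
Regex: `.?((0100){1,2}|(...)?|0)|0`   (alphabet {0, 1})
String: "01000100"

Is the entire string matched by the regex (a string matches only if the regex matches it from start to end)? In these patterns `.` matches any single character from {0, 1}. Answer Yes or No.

Yes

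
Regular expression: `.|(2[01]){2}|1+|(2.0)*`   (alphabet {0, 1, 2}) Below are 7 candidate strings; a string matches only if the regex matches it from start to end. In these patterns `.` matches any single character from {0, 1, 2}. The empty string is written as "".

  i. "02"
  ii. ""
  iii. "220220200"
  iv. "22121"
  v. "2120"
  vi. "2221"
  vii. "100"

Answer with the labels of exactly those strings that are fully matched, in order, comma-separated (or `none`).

ii, iii, v

i → no match
ii → match
iii → match
iv → no match
v → match
vi → no match
vii → no match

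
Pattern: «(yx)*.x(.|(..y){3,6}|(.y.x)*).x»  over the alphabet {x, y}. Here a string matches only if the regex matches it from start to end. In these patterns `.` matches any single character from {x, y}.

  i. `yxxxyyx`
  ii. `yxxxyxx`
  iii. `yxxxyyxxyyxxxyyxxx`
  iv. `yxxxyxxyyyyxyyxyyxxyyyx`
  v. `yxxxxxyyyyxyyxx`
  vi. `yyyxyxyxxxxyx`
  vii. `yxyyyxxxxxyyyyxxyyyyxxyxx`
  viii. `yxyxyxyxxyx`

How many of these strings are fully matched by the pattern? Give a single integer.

5

i → match
ii → match
iii → match
iv → no match
v → match
vi → no match
vii → no match
viii → match
Total matched: 5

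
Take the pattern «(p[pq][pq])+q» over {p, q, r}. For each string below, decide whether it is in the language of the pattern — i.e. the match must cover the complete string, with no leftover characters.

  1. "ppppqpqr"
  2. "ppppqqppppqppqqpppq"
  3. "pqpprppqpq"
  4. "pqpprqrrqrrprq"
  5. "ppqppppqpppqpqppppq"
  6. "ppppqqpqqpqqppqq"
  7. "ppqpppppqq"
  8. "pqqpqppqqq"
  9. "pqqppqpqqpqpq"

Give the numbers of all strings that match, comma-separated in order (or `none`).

1. "ppppqpqr" → no match — must end with "q"
2 → match
3. "pqpprppqpq" → no match
4 → no match
5 → match
6 → match
7. "ppqpppppqq" → match
8. "pqqpqppqqq" → match
9 → match

2, 5, 6, 7, 8, 9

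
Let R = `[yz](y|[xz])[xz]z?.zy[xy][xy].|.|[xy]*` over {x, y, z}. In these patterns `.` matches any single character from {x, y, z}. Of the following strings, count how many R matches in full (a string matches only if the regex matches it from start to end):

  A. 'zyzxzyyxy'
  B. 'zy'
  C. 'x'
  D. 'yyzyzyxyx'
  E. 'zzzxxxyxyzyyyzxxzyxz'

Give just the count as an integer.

A → match
B → no match
C → match
D → match
E → no match
Total matched: 3

3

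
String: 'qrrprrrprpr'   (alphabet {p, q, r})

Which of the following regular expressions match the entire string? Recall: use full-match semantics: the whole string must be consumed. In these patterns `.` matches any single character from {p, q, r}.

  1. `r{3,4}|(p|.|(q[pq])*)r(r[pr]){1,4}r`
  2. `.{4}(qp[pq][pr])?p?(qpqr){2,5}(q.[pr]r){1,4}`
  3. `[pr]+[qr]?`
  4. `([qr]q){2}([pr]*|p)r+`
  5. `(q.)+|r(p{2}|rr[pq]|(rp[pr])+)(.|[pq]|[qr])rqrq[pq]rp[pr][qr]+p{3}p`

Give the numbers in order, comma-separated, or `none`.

1 → match
2 → no match
3 → no match
4 → no match
5 → no match

1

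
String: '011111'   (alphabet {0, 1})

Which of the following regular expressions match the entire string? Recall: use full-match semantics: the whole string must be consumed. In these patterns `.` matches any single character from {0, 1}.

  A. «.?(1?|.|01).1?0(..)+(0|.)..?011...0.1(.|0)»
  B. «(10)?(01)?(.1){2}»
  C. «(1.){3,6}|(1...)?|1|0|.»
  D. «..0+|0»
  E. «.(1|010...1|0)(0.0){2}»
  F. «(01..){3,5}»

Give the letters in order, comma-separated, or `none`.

B

A → no match
B → match
C → no match
D → no match — must end with '0'
E → no match — must end with '0'
F → no match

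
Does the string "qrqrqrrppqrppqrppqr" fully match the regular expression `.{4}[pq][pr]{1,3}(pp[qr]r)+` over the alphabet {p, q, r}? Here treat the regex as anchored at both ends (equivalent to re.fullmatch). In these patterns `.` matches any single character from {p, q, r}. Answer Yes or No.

Yes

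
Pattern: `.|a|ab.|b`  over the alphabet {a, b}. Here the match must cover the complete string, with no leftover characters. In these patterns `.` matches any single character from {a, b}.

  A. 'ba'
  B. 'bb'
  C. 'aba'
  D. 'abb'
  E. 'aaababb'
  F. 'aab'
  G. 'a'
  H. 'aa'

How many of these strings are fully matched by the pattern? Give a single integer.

A → no match
B → no match
C → match
D → match
E → no match
F → no match
G → match
H → no match
Total matched: 3

3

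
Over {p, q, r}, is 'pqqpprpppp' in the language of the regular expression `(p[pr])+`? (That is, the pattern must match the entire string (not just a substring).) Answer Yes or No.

No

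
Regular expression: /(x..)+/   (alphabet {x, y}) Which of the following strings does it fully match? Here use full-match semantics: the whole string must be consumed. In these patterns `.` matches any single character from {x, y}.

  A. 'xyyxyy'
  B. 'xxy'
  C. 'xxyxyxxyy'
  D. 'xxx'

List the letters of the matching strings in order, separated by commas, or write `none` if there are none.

A. 'xyyxyy' → match
B. 'xxy' → match
C. 'xxyxyxxyy' → match
D. 'xxx' → match

A, B, C, D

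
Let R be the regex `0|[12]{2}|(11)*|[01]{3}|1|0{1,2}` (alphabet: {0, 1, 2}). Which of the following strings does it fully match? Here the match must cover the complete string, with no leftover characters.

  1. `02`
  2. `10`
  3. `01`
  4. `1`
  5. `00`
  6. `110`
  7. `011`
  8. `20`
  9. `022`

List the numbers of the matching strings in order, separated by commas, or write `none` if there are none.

1. `02` → no match
2. `10` → no match
3. `01` → no match
4. `1` → match
5. `00` → match
6. `110` → match
7. `011` → match
8. `20` → no match
9. `022` → no match

4, 5, 6, 7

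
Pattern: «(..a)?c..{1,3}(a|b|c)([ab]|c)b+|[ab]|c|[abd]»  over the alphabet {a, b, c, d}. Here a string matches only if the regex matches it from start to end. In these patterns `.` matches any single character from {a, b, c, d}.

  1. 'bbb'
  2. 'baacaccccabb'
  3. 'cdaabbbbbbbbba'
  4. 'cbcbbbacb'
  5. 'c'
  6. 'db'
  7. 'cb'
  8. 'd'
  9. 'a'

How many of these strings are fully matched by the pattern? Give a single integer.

4

1. 'bbb' → no match
2. 'baacaccccabb' → match
3 → no match
4. 'cbcbbbacb' → no match
5. 'c' → match
6. 'db' → no match
7. 'cb' → no match
8. 'd' → match
9. 'a' → match
Total matched: 4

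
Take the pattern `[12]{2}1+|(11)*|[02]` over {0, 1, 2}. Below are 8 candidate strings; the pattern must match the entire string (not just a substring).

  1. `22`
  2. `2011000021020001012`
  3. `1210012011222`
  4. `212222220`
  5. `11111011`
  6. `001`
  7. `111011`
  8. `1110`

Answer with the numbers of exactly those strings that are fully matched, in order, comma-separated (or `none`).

none

1. `22` → no match
2 → no match
3 → no match
4. `212222220` → no match
5. `11111011` → no match
6. `001` → no match
7. `111011` → no match
8. `1110` → no match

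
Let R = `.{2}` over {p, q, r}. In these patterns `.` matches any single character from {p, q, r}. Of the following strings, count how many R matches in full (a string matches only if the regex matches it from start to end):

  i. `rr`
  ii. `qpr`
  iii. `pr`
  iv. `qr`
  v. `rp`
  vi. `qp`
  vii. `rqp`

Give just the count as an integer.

i → match
ii → no match
iii → match
iv → match
v → match
vi → match
vii → no match
Total matched: 5

5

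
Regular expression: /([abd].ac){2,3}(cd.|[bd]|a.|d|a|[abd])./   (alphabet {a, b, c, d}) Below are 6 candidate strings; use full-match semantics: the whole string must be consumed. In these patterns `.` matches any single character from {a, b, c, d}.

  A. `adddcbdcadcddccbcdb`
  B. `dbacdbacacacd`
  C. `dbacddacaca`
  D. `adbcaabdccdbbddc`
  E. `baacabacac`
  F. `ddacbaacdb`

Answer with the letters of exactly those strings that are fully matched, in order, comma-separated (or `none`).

A → no match
B → no match
C. `dbacddacaca` → match
D → no match
E. `baacabacac` → match
F. `ddacbaacdb` → match

C, E, F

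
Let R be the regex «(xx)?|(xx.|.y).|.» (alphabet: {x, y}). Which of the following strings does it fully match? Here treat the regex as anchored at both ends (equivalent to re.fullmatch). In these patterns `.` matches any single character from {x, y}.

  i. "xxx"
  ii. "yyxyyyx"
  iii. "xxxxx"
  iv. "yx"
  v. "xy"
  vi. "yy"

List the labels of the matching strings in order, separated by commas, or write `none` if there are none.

none

i → no match
ii → no match
iii → no match
iv → no match
v → no match
vi → no match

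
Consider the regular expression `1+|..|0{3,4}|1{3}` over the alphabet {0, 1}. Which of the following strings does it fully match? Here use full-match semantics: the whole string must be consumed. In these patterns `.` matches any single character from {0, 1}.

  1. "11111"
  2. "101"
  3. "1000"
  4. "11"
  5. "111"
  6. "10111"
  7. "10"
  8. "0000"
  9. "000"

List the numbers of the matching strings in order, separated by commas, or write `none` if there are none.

1, 4, 5, 7, 8, 9

1 → match
2 → no match
3 → no match
4 → match
5 → match
6 → no match
7 → match
8 → match
9 → match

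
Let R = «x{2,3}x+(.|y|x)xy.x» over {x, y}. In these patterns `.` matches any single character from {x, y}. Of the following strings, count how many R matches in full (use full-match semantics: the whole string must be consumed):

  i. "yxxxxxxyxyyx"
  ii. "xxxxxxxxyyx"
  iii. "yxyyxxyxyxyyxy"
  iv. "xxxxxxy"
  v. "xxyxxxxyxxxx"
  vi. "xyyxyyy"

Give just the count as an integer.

1

i → no match — must start with "x"
ii → match
iii → no match — must start with "x"
iv → no match — must end with "x"
v → no match
vi → no match — must end with "x"
Total matched: 1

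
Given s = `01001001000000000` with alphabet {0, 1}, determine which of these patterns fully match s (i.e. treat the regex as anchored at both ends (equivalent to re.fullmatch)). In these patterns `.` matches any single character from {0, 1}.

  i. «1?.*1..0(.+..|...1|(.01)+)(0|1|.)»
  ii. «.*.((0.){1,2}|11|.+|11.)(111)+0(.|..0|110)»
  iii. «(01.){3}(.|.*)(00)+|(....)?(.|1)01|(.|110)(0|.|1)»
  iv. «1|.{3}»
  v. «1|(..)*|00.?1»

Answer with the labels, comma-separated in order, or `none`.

i, iii

i → match
ii → no match
iii → match
iv → no match
v → no match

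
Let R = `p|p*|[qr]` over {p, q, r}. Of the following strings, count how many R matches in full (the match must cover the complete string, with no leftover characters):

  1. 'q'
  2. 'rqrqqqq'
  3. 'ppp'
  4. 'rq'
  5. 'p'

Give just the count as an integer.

1 → match
2 → no match
3 → match
4 → no match
5 → match
Total matched: 3

3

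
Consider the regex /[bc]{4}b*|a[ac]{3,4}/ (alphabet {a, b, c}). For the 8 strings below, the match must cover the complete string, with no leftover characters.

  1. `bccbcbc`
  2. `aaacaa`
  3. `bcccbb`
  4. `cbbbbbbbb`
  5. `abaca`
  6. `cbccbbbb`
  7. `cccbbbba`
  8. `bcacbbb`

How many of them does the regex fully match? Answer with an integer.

3

1 → no match
2 → no match
3 → match
4 → match
5 → no match
6 → match
7 → no match
8 → no match
Total matched: 3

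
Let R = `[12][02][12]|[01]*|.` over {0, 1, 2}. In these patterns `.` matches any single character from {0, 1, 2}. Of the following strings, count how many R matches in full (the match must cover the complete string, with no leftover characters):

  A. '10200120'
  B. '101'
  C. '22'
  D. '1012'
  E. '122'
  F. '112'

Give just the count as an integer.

2

A. '10200120' → no match
B. '101' → match
C. '22' → no match
D. '1012' → no match
E. '122' → match
F. '112' → no match
Total matched: 2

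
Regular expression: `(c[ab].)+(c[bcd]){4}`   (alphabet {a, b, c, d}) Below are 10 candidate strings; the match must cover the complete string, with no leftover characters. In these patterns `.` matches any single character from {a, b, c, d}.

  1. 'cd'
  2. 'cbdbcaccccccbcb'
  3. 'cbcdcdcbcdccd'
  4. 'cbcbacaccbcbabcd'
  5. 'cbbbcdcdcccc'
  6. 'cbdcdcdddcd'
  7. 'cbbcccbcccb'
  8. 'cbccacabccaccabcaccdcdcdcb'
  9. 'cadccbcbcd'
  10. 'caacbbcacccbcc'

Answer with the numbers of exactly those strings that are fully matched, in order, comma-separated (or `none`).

1. 'cd' → no match
2 → no match
3 → no match
4 → no match
5. 'cbbbcdcdcccc' → no match
6. 'cbdcdcdddcd' → no match
7. 'cbbcccbcccb' → match
8 → no match
9. 'cadccbcbcd' → no match
10 → no match

7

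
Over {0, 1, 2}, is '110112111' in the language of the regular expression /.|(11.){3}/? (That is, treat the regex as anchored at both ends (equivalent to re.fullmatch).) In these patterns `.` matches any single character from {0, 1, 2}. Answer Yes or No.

Yes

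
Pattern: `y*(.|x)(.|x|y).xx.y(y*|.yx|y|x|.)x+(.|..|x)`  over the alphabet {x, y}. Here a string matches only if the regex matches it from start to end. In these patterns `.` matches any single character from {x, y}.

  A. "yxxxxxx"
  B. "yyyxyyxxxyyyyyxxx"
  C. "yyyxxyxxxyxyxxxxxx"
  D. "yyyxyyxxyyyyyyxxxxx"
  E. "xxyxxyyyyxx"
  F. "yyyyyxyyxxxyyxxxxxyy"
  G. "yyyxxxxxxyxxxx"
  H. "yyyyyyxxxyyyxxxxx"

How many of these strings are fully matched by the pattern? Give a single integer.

A → no match
B → match
C → match
D → match
E → match
F → match
G → match
H → match
Total matched: 7

7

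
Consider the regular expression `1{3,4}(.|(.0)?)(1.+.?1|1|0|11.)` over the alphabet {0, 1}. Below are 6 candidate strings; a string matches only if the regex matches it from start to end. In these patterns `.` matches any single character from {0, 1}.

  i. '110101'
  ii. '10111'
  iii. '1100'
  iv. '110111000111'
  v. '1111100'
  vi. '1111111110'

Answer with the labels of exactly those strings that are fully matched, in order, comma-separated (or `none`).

i → no match
ii → no match
iii → no match
iv → no match
v → match
vi → no match

v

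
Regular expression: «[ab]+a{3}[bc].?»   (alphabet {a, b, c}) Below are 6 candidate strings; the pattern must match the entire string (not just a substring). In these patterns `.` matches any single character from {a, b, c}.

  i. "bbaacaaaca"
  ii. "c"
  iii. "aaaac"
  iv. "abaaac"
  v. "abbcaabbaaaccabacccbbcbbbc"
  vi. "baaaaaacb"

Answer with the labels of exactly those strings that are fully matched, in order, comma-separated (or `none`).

iii, iv, vi

i. "bbaacaaaca" → no match
ii. "c" → no match
iii. "aaaac" → match
iv. "abaaac" → match
v → no match
vi. "baaaaaacb" → match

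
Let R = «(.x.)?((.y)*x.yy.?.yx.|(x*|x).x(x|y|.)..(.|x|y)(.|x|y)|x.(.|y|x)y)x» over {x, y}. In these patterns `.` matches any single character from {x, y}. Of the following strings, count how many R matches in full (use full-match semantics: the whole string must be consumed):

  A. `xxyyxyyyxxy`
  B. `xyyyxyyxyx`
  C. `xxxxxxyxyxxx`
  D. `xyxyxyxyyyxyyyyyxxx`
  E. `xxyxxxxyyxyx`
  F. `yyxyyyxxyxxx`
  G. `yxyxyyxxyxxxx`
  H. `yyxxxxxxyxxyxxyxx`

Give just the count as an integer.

A → no match — must end with `x`
B → match
C → match
D → match
E → match
F → match
G → no match
H → no match
Total matched: 5

5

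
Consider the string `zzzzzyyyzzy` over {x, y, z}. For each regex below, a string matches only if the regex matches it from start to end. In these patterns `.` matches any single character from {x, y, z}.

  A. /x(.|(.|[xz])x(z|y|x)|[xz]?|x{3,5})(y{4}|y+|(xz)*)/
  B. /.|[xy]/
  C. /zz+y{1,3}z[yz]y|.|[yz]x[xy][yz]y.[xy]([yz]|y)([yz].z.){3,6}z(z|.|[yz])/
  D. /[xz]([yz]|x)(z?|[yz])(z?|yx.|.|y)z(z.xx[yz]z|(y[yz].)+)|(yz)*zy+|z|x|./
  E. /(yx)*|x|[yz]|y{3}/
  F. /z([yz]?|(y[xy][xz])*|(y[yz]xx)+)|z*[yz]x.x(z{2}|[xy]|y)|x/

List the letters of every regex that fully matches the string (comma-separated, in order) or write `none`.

C

A → no match — must start with `x`
B → no match
C → match
D → no match
E → no match
F → no match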